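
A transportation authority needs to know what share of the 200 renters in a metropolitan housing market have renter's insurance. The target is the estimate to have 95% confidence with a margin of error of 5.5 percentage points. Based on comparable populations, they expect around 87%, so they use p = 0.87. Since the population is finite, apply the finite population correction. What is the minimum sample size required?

84

For 95% confidence, z = 1.96.
Unadjusted: n₀ = 1.96² × 0.87 × 0.13 / 0.055² ≈ 143.63, so n₀ = 144.
Finite population correction with N = 200: n = n₀ / (1 + (n₀−1)/N) = 144 / (1 + 143/200) = 144 / 1.7150 ≈ 83.97.
Rounding up, n = 84.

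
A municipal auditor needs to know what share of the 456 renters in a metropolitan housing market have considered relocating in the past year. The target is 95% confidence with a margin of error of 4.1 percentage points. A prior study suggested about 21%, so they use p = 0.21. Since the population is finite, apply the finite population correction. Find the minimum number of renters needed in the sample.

208

For 95% confidence, z = 1.960.
Unadjusted: n₀ = 1.960² × 0.21 × 0.79 / 0.041² ≈ 379.13, so n₀ = 380.
Finite population correction with N = 456: n = n₀ / (1 + (n₀−1)/N) = 380 / (1 + 379/456) = 380 / 1.8311 ≈ 207.52.
Rounding up, n = 208.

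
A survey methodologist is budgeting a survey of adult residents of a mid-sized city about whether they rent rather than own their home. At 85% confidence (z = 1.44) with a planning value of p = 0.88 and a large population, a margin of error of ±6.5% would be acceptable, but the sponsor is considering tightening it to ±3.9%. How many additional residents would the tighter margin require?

92

At ±6.5%: n = 1.44² × 0.1056 / 0.065² ≈ 51.83 → 52.
At ±3.9%: n = 1.44² × 0.1056 / 0.039² ≈ 143.97 → 144.
Additional respondents: 144 − 52 = 92.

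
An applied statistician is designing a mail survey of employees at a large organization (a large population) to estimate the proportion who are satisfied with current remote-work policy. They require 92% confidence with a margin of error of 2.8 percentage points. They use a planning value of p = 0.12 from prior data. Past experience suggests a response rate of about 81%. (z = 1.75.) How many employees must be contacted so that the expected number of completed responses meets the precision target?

Completed interviews needed: n₀ = 1.75² × 0.1056 / 0.028² ≈ 412.50 → 413.
At an 81% response rate, contacts needed = 413 / 0.81 ≈ 509.88 → 510.

510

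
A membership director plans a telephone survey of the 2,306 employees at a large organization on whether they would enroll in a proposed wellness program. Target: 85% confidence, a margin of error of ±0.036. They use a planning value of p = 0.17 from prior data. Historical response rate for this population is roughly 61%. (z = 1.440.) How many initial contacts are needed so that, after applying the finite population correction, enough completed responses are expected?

Completed interviews needed (unadjusted): n₀ = 1.440² × 0.1411 / 0.036² ≈ 225.76 → 226.
FPC for N = 2,306: n = 226 / (1 + 225/2306) = 226 / 1.0976 ≈ 205.91 → 206.
At a 61% response rate, contacts needed = 206 / 0.61 ≈ 337.70 → 338.

338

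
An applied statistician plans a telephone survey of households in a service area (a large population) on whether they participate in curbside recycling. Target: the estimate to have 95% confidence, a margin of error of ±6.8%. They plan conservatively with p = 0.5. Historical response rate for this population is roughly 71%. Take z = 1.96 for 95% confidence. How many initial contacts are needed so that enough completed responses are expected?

293

Completed interviews needed: n₀ = 1.96² × 0.2500 / 0.068² ≈ 207.70 → 208.
At a 71% response rate, contacts needed = 208 / 0.71 ≈ 292.96 → 293.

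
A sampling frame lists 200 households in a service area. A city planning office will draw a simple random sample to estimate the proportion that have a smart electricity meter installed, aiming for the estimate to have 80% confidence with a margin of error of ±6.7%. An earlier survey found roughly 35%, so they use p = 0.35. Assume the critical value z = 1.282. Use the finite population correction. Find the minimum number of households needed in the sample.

Unadjusted: n₀ = 1.282² × 0.35 × 0.65 / 0.067² ≈ 83.29, so n₀ = 84.
Finite population correction with N = 200: n = n₀ / (1 + (n₀−1)/N) = 84 / (1 + 83/200) = 84 / 1.4150 ≈ 59.36.
Rounding up, n = 60.

60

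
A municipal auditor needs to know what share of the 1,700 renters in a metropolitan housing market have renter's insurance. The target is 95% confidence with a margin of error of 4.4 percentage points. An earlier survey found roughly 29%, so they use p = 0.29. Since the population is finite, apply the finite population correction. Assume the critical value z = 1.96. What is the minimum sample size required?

Unadjusted: n₀ = 1.96² × 0.29 × 0.71 / 0.044² ≈ 408.57, so n₀ = 409.
Finite population correction with N = 1,700: n = n₀ / (1 + (n₀−1)/N) = 409 / (1 + 408/1700) = 409 / 1.2400 ≈ 329.84.
Rounding up, n = 330.

330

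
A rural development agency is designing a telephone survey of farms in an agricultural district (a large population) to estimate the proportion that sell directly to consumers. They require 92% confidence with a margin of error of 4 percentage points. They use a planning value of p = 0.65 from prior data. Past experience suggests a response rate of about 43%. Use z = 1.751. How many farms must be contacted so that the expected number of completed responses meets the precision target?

1014

Completed interviews needed: n₀ = 1.751² × 0.2275 / 0.040² ≈ 435.95 → 436.
At a 43% response rate, contacts needed = 436 / 0.43 ≈ 1013.95 → 1014.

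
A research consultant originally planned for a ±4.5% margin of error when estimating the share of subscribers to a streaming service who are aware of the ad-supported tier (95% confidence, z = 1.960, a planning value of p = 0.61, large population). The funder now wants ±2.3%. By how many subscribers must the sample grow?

At ±4.5%: n = 1.960² × 0.2379 / 0.045² ≈ 451.32 → 452.
At ±2.3%: n = 1.960² × 0.2379 / 0.023² ≈ 1727.63 → 1728.
Additional respondents: 1728 − 452 = 1276.

1276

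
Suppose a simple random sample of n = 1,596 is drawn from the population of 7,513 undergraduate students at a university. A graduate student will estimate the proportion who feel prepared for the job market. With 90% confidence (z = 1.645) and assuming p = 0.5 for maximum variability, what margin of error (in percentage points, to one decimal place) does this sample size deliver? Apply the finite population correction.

Finite-population factor: (N−n)/(N−1) = (7513−1596)/(7513−1) = 0.7877.
SE(p̂) = √[p(1−p)/n · (N−n)/(N−1)] = √[0.2500/1596 × 0.7877] = 0.01111.
E = z × SE = 1.645 × 0.01111 = 0.01827 ≈ 1.8 percentage points.

1.8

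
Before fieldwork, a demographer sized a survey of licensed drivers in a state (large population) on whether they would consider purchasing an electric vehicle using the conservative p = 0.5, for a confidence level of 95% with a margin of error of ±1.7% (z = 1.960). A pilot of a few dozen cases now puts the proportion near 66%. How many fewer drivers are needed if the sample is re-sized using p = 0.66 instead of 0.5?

341

Conservative (p = 0.5): n = 1.960² × 0.25 / 0.017² ≈ 3323.18 → 3324.
Using p = 0.66: p(1−p) = 0.2244, so n = 1.960² × 0.2244 / 0.017² ≈ 2982.89 → 2983.
Reduction: 3324 − 2983 = 341.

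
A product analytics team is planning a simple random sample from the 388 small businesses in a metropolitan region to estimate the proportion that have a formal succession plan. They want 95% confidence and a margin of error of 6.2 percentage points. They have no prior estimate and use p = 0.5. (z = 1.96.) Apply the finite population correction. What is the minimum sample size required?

153

Unadjusted: n₀ = 1.96² × 0.50 × 0.50 / 0.062² ≈ 249.84, so n₀ = 250.
Finite population correction with N = 388: n = n₀ / (1 + (n₀−1)/N) = 250 / (1 + 249/388) = 250 / 1.6418 ≈ 152.28.
Rounding up, n = 153.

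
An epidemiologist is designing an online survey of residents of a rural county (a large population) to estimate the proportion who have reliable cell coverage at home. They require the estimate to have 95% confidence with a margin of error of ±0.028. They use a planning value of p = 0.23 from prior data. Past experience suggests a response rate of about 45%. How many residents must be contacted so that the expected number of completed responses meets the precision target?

For 95% confidence, z = 1.960.
Completed interviews needed: n₀ = 1.960² × 0.1771 / 0.028² ≈ 867.79 → 868.
At a 45% response rate, contacts needed = 868 / 0.45 ≈ 1928.89 → 1929.

1929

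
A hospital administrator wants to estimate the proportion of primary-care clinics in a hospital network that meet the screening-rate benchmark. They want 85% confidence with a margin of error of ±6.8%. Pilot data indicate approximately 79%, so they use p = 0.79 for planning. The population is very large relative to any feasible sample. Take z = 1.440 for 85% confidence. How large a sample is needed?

With p = 0.79, p(1−p) = 0.1659.
n = z²·p(1−p)/E² = 1.440² × 0.1659 / 0.068² = 2.0736 × 0.1659 / 0.004624 ≈ 74.40.
Rounding up gives n = 75.

75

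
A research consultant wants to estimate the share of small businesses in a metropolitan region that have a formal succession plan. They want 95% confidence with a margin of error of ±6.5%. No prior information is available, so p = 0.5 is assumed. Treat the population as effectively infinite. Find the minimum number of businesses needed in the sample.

For 95% confidence, z = 1.96.
With p = 0.5, p(1−p) = 0.25.
n = z²·p(1−p)/E² = 1.96² × 0.2500 / 0.065² = 3.8416 × 0.2500 / 0.004225 ≈ 227.31.
Rounding up gives n = 228.

228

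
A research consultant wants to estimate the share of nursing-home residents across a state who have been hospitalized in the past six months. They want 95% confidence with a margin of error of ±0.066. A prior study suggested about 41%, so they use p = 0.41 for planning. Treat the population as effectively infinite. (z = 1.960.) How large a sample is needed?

With p = 0.41, p(1−p) = 0.2419.
n = z²·p(1−p)/E² = 1.960² × 0.2419 / 0.066² = 3.8416 × 0.2419 / 0.004356 ≈ 213.33.
Rounding up gives n = 214.

214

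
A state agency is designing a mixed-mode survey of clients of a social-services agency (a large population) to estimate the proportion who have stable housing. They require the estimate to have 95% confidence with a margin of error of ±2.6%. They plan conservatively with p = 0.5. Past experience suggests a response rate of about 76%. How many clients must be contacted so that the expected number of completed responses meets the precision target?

For 95% confidence, z = 1.96.
Completed interviews needed: n₀ = 1.96² × 0.2500 / 0.026² ≈ 1420.71 → 1421.
At a 76% response rate, contacts needed = 1421 / 0.76 ≈ 1869.74 → 1870.

1870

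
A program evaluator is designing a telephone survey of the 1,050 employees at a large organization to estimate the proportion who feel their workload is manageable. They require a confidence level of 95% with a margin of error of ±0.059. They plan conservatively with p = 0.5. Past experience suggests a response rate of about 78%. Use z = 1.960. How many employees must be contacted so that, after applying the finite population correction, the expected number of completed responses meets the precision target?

Completed interviews needed (unadjusted): n₀ = 1.960² × 0.2500 / 0.059² ≈ 275.90 → 276.
FPC for N = 1,050: n = 276 / (1 + 275/1050) = 276 / 1.2619 ≈ 218.72 → 219.
At a 78% response rate, contacts needed = 219 / 0.78 ≈ 280.77 → 281.

281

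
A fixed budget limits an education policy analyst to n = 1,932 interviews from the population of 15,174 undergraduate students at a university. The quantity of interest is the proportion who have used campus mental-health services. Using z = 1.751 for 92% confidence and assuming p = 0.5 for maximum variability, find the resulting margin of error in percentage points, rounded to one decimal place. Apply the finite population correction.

1.9

Finite-population factor: (N−n)/(N−1) = (15174−1932)/(15174−1) = 0.8727.
SE(p̂) = √[p(1−p)/n · (N−n)/(N−1)] = √[0.2500/1932 × 0.8727] = 0.01063.
E = z × SE = 1.751 × 0.01063 = 0.01861 ≈ 1.9 percentage points.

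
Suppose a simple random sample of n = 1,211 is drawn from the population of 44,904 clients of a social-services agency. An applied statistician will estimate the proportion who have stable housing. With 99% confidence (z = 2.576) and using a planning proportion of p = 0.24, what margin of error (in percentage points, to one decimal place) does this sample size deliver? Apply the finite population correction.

Finite-population factor: (N−n)/(N−1) = (44904−1211)/(44904−1) = 0.9731.
SE(p̂) = √[p(1−p)/n · (N−n)/(N−1)] = √[0.1824/1211 × 0.9731] = 0.01211.
E = z × SE = 2.576 × 0.01211 = 0.03119 ≈ 3.1 percentage points.

3.1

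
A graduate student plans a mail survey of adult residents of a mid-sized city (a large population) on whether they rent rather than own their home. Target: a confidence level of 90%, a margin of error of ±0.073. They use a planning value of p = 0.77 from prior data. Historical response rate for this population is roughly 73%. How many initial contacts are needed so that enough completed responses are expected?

124

For 90% confidence, z = 1.645.
Completed interviews needed: n₀ = 1.645² × 0.1771 / 0.073² ≈ 89.93 → 90.
At a 73% response rate, contacts needed = 90 / 0.73 ≈ 123.29 → 124.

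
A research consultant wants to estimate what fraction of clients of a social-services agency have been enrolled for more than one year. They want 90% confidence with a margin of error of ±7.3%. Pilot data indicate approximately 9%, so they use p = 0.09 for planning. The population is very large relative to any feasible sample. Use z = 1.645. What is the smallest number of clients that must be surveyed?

With p = 0.09, p(1−p) = 0.0819.
n = z²·p(1−p)/E² = 1.645² × 0.0819 / 0.073² = 2.7060 × 0.0819 / 0.005329 ≈ 41.59.
Rounding up gives n = 42.

42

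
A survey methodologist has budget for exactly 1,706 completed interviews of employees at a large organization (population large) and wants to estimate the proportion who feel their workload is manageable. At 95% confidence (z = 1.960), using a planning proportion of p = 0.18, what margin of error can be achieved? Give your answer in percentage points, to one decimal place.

SE(p̂) = √[p(1−p)/n] = √[0.1476/1706] = 0.00930.
E = z × SE = 1.960 × 0.00930 = 0.01823, or 1.8 percentage points.

1.8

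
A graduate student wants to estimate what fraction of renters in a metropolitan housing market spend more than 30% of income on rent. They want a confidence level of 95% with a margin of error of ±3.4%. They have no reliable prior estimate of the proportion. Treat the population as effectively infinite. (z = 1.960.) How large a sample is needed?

With no prior estimate, use p = 0.5, giving p(1−p) = 0.25.
n = z²·p(1−p)/E² = 1.960² × 0.2500 / 0.034² = 3.8416 × 0.2500 / 0.001156 ≈ 830.80.
Rounding up gives n = 831.

831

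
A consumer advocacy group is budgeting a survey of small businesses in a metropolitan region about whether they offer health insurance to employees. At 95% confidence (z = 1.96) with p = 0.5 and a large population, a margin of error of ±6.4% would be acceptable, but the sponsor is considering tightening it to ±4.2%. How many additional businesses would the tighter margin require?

310

At ±6.4%: n = 1.96² × 0.2500 / 0.064² ≈ 234.47 → 235.
At ±4.2%: n = 1.96² × 0.2500 / 0.042² ≈ 544.44 → 545.
Additional respondents: 545 − 235 = 310.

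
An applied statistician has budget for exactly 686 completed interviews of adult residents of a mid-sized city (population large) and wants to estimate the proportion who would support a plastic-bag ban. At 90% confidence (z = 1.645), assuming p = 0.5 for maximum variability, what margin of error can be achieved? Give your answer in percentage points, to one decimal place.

3.1

SE(p̂) = √[p(1−p)/n] = √[0.2500/686] = 0.01909.
E = z × SE = 1.645 × 0.01909 = 0.03140, or 3.1 percentage points.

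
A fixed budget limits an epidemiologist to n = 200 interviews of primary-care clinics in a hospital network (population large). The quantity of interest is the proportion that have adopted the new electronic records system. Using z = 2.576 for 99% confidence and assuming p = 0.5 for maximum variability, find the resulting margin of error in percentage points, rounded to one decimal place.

SE(p̂) = √[p(1−p)/n] = √[0.2500/200] = 0.03536.
E = z × SE = 2.576 × 0.03536 = 0.09108, or 9.1 percentage points.

9.1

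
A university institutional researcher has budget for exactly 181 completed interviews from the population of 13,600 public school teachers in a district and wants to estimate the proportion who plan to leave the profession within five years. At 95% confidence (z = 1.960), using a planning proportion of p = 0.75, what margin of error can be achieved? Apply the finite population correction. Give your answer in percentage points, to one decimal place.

Finite-population factor: (N−n)/(N−1) = (13600−181)/(13600−1) = 0.9868.
SE(p̂) = √[p(1−p)/n · (N−n)/(N−1)] = √[0.1875/181 × 0.9868] = 0.03197.
E = z × SE = 1.960 × 0.03197 = 0.06266 ≈ 6.3 percentage points.

6.3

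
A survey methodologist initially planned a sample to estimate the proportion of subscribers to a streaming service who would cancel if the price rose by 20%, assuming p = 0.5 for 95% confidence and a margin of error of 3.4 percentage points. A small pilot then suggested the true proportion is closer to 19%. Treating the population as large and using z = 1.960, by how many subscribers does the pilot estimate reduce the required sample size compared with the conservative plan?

Conservative (p = 0.5): n = 1.960² × 0.25 / 0.034² ≈ 830.80 → 831.
Using p = 0.19: p(1−p) = 0.1539, so n = 1.960² × 0.1539 / 0.034² ≈ 511.44 → 512.
Reduction: 831 − 512 = 319.

319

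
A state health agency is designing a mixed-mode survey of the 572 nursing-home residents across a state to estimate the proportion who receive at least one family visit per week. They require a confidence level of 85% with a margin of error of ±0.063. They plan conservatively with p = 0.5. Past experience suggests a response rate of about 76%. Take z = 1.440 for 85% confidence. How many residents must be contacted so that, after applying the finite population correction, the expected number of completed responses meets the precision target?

141

Completed interviews needed (unadjusted): n₀ = 1.440² × 0.2500 / 0.063² ≈ 130.61 → 131.
FPC for N = 572: n = 131 / (1 + 130/572) = 131 / 1.2273 ≈ 106.74 → 107.
At a 76% response rate, contacts needed = 107 / 0.76 ≈ 140.79 → 141.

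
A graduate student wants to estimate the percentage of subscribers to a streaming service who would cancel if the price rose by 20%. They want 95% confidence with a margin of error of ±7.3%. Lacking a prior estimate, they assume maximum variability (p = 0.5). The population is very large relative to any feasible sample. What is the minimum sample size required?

181

For 95% confidence, z = 1.960.
With p = 0.5, p(1−p) = 0.25.
n = z²·p(1−p)/E² = 1.960² × 0.2500 / 0.073² = 3.8416 × 0.2500 / 0.005329 ≈ 180.22.
Rounding up gives n = 181.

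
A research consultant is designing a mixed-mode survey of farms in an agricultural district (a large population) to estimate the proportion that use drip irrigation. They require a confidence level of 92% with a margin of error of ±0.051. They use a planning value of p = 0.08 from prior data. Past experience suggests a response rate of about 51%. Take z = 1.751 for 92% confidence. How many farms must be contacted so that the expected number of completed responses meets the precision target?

Completed interviews needed: n₀ = 1.751² × 0.0736 / 0.051² ≈ 86.76 → 87.
At a 51% response rate, contacts needed = 87 / 0.51 ≈ 170.59 → 171.

171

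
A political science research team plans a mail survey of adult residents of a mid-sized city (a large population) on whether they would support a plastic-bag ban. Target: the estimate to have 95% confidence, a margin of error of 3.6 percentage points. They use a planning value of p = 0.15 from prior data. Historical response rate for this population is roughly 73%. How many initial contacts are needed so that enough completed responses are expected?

For 95% confidence, z = 1.960.
Completed interviews needed: n₀ = 1.960² × 0.1275 / 0.036² ≈ 377.94 → 378.
At a 73% response rate, contacts needed = 378 / 0.73 ≈ 517.81 → 518.

518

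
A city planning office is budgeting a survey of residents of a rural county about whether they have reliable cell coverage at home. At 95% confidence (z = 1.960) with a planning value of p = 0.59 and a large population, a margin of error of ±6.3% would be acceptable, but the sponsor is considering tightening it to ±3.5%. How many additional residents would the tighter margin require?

524

At ±6.3%: n = 1.960² × 0.2419 / 0.063² ≈ 234.14 → 235.
At ±3.5%: n = 1.960² × 0.2419 / 0.035² ≈ 758.60 → 759.
Additional respondents: 759 − 235 = 524.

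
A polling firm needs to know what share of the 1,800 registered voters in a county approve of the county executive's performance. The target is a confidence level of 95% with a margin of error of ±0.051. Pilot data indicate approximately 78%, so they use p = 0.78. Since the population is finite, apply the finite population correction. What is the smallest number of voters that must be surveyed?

For 95% confidence, z = 1.960.
Unadjusted: n₀ = 1.960² × 0.78 × 0.22 / 0.051² ≈ 253.45, so n₀ = 254.
Finite population correction with N = 1,800: n = n₀ / (1 + (n₀−1)/N) = 254 / (1 + 253/1800) = 254 / 1.1406 ≈ 222.70.
Rounding up, n = 223.

223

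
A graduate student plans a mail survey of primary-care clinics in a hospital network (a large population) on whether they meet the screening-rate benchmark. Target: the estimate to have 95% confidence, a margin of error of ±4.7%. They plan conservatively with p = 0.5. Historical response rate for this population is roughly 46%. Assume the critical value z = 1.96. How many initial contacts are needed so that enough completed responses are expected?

946

Completed interviews needed: n₀ = 1.96² × 0.2500 / 0.047² ≈ 434.77 → 435.
At a 46% response rate, contacts needed = 435 / 0.46 ≈ 945.65 → 946.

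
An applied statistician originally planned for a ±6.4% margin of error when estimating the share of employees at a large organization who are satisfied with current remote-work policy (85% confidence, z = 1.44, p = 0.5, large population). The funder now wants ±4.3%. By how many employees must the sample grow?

154

At ±6.4%: n = 1.44² × 0.2500 / 0.064² ≈ 126.56 → 127.
At ±4.3%: n = 1.44² × 0.2500 / 0.043² ≈ 280.37 → 281.
Additional respondents: 281 − 127 = 154.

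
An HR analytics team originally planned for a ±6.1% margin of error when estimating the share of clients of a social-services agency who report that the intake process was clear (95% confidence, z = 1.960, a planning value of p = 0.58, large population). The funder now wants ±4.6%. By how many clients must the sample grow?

At ±6.1%: n = 1.960² × 0.2436 / 0.061² ≈ 251.50 → 252.
At ±4.6%: n = 1.960² × 0.2436 / 0.046² ≈ 442.26 → 443.
Additional respondents: 443 − 252 = 191.

191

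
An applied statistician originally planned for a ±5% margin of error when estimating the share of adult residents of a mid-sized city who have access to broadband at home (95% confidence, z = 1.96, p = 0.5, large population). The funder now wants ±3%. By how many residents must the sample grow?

683

At ±5%: n = 1.96² × 0.2500 / 0.050² ≈ 384.16 → 385.
At ±3%: n = 1.96² × 0.2500 / 0.030² ≈ 1067.11 → 1068.
Additional respondents: 1068 − 385 = 683.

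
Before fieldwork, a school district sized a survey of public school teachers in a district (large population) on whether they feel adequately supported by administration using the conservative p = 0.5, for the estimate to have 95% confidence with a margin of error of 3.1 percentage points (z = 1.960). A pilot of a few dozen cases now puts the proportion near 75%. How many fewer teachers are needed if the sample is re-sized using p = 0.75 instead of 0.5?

Conservative (p = 0.5): n = 1.960² × 0.25 / 0.031² ≈ 999.38 → 1000.
Using p = 0.75: p(1−p) = 0.1875, so n = 1.960² × 0.1875 / 0.031² ≈ 749.53 → 750.
Reduction: 1000 − 750 = 250.

250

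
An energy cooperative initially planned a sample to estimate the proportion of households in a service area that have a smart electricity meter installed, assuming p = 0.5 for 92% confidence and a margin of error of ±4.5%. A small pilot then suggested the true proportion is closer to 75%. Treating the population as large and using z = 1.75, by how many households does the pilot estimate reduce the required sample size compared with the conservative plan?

Conservative (p = 0.5): n = 1.75² × 0.25 / 0.045² ≈ 378.09 → 379.
Using p = 0.75: p(1−p) = 0.1875, so n = 1.75² × 0.1875 / 0.045² ≈ 283.56 → 284.
Reduction: 379 − 284 = 95.

95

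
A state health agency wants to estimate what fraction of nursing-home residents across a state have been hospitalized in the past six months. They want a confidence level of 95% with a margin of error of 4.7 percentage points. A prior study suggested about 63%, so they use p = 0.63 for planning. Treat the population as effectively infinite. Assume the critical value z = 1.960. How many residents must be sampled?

With p = 0.63, p(1−p) = 0.2331.
n = z²·p(1−p)/E² = 1.960² × 0.2331 / 0.047² = 3.8416 × 0.2331 / 0.002209 ≈ 405.38.
Rounding up gives n = 406.

406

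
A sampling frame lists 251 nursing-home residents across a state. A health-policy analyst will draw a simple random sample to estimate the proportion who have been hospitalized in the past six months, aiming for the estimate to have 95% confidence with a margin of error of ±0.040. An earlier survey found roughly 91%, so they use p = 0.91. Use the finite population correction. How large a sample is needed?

111

For 95% confidence, z = 1.96.
Unadjusted: n₀ = 1.96² × 0.91 × 0.09 / 0.040² ≈ 196.64, so n₀ = 197.
Finite population correction with N = 251: n = n₀ / (1 + (n₀−1)/N) = 197 / (1 + 196/251) = 197 / 1.7809 ≈ 110.62.
Rounding up, n = 111.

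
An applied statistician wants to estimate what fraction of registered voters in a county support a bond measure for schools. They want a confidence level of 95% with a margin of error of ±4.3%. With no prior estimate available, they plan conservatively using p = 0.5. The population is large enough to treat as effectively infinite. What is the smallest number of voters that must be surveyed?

For 95% confidence, z = 1.96.
With p = 0.5, p(1−p) = 0.25.
n = z²·p(1−p)/E² = 1.96² × 0.2500 / 0.043² = 3.8416 × 0.2500 / 0.001849 ≈ 519.42.
Rounding up gives n = 520.

520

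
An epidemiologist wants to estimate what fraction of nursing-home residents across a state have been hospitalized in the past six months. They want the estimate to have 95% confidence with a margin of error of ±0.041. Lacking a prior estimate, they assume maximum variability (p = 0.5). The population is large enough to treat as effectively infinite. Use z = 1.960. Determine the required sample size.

572

With p = 0.5, p(1−p) = 0.25.
n = z²·p(1−p)/E² = 1.960² × 0.2500 / 0.041² = 3.8416 × 0.2500 / 0.001681 ≈ 571.33.
Rounding up gives n = 572.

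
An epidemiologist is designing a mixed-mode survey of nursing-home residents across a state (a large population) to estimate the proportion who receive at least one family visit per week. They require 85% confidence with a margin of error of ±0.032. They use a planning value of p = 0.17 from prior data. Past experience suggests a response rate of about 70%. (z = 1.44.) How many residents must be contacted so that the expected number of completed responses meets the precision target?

409

Completed interviews needed: n₀ = 1.44² × 0.1411 / 0.032² ≈ 285.73 → 286.
At a 70% response rate, contacts needed = 286 / 0.70 ≈ 408.57 → 409.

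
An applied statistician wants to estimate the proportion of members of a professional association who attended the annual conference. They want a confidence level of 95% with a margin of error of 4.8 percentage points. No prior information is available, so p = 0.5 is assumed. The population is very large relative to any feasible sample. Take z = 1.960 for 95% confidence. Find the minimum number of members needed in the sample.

With p = 0.5, p(1−p) = 0.25.
n = z²·p(1−p)/E² = 1.960² × 0.2500 / 0.048² = 3.8416 × 0.2500 / 0.002304 ≈ 416.84.
Rounding up gives n = 417.

417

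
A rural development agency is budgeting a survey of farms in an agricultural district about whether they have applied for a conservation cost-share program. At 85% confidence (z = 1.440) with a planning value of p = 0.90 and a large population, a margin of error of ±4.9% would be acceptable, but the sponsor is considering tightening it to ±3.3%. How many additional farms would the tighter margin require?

94

At ±4.9%: n = 1.440² × 0.0900 / 0.049² ≈ 77.73 → 78.
At ±3.3%: n = 1.440² × 0.0900 / 0.033² ≈ 171.37 → 172.
Additional respondents: 172 − 78 = 94.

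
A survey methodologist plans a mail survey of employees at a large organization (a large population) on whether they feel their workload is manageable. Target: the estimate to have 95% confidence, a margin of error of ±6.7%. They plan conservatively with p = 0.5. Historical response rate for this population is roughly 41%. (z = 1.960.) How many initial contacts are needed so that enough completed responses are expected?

522

Completed interviews needed: n₀ = 1.960² × 0.2500 / 0.067² ≈ 213.95 → 214.
At a 41% response rate, contacts needed = 214 / 0.41 ≈ 521.95 → 522.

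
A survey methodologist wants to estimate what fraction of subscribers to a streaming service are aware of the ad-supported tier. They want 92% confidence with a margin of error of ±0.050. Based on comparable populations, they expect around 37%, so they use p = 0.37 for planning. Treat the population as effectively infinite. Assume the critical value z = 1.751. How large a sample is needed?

286

With p = 0.37, p(1−p) = 0.2331.
n = z²·p(1−p)/E² = 1.751² × 0.2331 / 0.050² = 3.0660 × 0.2331 / 0.002500 ≈ 285.87.
Rounding up gives n = 286.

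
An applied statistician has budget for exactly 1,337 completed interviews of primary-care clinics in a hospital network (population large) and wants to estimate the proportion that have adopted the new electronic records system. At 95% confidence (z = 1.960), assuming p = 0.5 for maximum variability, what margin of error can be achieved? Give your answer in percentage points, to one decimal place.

SE(p̂) = √[p(1−p)/n] = √[0.2500/1337] = 0.01367.
E = z × SE = 1.960 × 0.01367 = 0.02680, or 2.7 percentage points.

2.7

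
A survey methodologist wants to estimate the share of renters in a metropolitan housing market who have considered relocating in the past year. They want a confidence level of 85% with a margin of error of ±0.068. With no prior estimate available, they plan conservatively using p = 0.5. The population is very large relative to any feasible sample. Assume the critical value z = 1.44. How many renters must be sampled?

With p = 0.5, p(1−p) = 0.25.
n = z²·p(1−p)/E² = 1.44² × 0.2500 / 0.068² = 2.0736 × 0.2500 / 0.004624 ≈ 112.11.
Rounding up gives n = 113.

113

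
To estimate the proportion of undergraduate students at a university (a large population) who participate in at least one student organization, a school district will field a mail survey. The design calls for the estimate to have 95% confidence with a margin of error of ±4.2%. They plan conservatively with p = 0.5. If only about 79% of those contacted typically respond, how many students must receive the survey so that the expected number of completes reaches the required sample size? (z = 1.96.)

690

Completed interviews needed: n₀ = 1.96² × 0.2500 / 0.042² ≈ 544.44 → 545.
At a 79% response rate, contacts needed = 545 / 0.79 ≈ 689.87 → 690.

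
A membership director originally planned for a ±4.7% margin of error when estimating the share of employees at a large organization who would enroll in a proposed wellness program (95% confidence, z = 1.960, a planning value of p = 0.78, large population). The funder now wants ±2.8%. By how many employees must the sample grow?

At ±4.7%: n = 1.960² × 0.1716 / 0.047² ≈ 298.42 → 299.
At ±2.8%: n = 1.960² × 0.1716 / 0.028² ≈ 840.84 → 841.
Additional respondents: 841 − 299 = 542.

542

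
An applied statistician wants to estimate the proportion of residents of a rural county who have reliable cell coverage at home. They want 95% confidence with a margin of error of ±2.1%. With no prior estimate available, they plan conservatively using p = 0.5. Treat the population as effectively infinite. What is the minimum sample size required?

2178

For 95% confidence, z = 1.960.
With p = 0.5, p(1−p) = 0.25.
n = z²·p(1−p)/E² = 1.960² × 0.2500 / 0.021² = 3.8416 × 0.2500 / 0.000441 ≈ 2177.78.
Rounding up gives n = 2178.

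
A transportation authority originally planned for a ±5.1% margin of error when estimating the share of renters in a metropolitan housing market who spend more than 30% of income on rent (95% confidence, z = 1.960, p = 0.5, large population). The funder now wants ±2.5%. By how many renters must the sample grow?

At ±5.1%: n = 1.960² × 0.2500 / 0.051² ≈ 369.24 → 370.
At ±2.5%: n = 1.960² × 0.2500 / 0.025² ≈ 1536.64 → 1537.
Additional respondents: 1537 − 370 = 1167.

1167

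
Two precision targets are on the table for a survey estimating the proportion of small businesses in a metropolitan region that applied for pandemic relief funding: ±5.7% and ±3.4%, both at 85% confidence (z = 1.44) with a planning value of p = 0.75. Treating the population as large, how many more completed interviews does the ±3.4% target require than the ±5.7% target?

217

At ±5.7%: n = 1.44² × 0.1875 / 0.057² ≈ 119.67 → 120.
At ±3.4%: n = 1.44² × 0.1875 / 0.034² ≈ 336.33 → 337.
Additional respondents: 337 − 120 = 217.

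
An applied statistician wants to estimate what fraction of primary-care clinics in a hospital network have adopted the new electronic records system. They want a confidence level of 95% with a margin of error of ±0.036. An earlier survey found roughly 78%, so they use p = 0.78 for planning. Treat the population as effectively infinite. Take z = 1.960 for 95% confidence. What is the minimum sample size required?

With p = 0.78, p(1−p) = 0.1716.
n = z²·p(1−p)/E² = 1.960² × 0.1716 / 0.036² = 3.8416 × 0.1716 / 0.001296 ≈ 508.66.
Rounding up gives n = 509.

509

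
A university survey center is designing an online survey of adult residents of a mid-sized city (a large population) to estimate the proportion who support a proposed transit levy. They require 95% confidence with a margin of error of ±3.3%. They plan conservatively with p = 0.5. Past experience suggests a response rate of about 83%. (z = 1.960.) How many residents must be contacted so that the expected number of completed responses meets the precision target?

Completed interviews needed: n₀ = 1.960² × 0.2500 / 0.033² ≈ 881.91 → 882.
At an 83% response rate, contacts needed = 882 / 0.83 ≈ 1062.65 → 1063.

1063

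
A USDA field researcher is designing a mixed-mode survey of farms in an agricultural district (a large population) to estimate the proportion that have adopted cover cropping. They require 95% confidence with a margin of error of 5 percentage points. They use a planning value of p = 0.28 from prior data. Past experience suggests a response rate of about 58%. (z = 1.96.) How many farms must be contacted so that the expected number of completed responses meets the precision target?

535

Completed interviews needed: n₀ = 1.96² × 0.2016 / 0.050² ≈ 309.79 → 310.
At a 58% response rate, contacts needed = 310 / 0.58 ≈ 534.48 → 535.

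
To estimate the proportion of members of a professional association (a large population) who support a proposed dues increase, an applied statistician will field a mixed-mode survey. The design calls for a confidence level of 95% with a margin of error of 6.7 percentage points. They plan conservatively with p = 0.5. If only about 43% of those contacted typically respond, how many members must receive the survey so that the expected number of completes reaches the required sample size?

498

For 95% confidence, z = 1.96.
Completed interviews needed: n₀ = 1.96² × 0.2500 / 0.067² ≈ 213.95 → 214.
At a 43% response rate, contacts needed = 214 / 0.43 ≈ 497.67 → 498.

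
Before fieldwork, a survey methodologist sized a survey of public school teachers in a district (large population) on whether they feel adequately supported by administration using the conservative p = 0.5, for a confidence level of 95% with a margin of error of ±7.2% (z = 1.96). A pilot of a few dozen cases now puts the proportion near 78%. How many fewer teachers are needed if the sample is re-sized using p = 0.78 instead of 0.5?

Conservative (p = 0.5): n = 1.96² × 0.25 / 0.072² ≈ 185.26 → 186.
Using p = 0.78: p(1−p) = 0.1716, so n = 1.96² × 0.1716 / 0.072² ≈ 127.16 → 128.
Reduction: 186 − 128 = 58.

58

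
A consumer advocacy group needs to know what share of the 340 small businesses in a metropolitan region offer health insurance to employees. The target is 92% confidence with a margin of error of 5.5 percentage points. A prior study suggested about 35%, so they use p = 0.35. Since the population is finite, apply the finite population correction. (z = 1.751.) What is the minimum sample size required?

138

Unadjusted: n₀ = 1.751² × 0.35 × 0.65 / 0.055² ≈ 230.58, so n₀ = 231.
Finite population correction with N = 340: n = n₀ / (1 + (n₀−1)/N) = 231 / (1 + 230/340) = 231 / 1.6765 ≈ 137.79.
Rounding up, n = 138.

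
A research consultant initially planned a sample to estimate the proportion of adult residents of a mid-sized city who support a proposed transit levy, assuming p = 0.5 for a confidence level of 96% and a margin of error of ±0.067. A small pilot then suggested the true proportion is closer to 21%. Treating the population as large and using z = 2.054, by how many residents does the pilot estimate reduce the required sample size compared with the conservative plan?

79

Conservative (p = 0.5): n = 2.054² × 0.25 / 0.067² ≈ 234.96 → 235.
Using p = 0.21: p(1−p) = 0.1659, so n = 2.054² × 0.1659 / 0.067² ≈ 155.92 → 156.
Reduction: 235 − 156 = 79.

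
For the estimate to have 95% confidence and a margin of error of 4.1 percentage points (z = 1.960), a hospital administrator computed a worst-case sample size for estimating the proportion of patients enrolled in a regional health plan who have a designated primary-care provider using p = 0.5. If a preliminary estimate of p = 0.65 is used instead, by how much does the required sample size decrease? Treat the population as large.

52

Conservative (p = 0.5): n = 1.960² × 0.25 / 0.041² ≈ 571.33 → 572.
Using p = 0.65: p(1−p) = 0.2275, so n = 1.960² × 0.2275 / 0.041² ≈ 519.91 → 520.
Reduction: 572 − 520 = 52.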